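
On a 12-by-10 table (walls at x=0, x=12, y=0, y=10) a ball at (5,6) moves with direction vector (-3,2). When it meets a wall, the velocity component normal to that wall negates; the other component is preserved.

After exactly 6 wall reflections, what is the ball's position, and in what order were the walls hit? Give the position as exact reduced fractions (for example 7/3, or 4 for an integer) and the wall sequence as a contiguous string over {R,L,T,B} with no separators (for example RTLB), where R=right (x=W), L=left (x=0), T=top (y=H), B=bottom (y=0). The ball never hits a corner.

1. t=5/3 → L at (0,28/3); v=(3,2)
2. t=1/3 → T at (1,10); v=(3,-2)
3. t=11/3 → R at (12,8/3); v=(-3,-2)
4. t=4/3 → B at (8,0); v=(-3,2)
5. t=8/3 → L at (0,16/3); v=(3,2)
6. t=7/3 → T at (7,10); v=(3,-2)

Final position: (7,10)
Wall sequence: LTRBLT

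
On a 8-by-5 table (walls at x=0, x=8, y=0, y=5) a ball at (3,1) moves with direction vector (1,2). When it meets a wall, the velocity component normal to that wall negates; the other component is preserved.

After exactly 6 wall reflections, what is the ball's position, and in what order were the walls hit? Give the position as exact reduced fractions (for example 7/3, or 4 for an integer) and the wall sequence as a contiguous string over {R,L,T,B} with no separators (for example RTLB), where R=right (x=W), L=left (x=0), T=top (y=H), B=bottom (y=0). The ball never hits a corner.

1. t=2 → T at (5,5); v=(1,-2)
2. t=5/2 → B at (15/2,0); v=(1,2)
3. t=1/2 → R at (8,1); v=(-1,2)
4. t=2 → T at (6,5); v=(-1,-2)
5. t=5/2 → B at (7/2,0); v=(-1,2)
6. t=5/2 → T at (1,5); v=(-1,-2)

Final position: (1,5)
Wall sequence: TBRTBT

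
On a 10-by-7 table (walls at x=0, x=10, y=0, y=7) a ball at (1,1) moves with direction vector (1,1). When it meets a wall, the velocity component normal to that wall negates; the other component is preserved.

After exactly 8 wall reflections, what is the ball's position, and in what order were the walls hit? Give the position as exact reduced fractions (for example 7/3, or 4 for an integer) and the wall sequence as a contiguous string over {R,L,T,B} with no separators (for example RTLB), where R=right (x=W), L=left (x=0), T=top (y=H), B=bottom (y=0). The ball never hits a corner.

1. t=6 → T at (7,7); v=(1,-1)
2. t=3 → R at (10,4); v=(-1,-1)
3. t=4 → B at (6,0); v=(-1,1)
4. t=6 → L at (0,6); v=(1,1)
5. t=1 → T at (1,7); v=(1,-1)
6. t=7 → B at (8,0); v=(1,1)
7. t=2 → R at (10,2); v=(-1,1)
8. t=5 → T at (5,7); v=(-1,-1)

Final position: (5,7)
Wall sequence: TRBLTBRT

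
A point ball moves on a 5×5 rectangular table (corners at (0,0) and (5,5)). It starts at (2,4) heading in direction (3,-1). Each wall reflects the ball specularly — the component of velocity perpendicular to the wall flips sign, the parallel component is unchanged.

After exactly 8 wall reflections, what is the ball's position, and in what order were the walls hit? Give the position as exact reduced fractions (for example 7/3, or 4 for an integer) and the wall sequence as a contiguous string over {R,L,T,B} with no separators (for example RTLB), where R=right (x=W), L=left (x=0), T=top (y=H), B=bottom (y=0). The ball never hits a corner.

1. t=1 → R at (5,3); v=(-3,-1)
2. t=5/3 → L at (0,4/3); v=(3,-1)
3. t=4/3 → B at (4,0); v=(3,1)
4. t=1/3 → R at (5,1/3); v=(-3,1)
5. t=5/3 → L at (0,2); v=(3,1)
6. t=5/3 → R at (5,11/3); v=(-3,1)
7. t=4/3 → T at (1,5); v=(-3,-1)
8. t=1/3 → L at (0,14/3); v=(3,-1)

Final position: (0,14/3)
Wall sequence: RLBRLRTL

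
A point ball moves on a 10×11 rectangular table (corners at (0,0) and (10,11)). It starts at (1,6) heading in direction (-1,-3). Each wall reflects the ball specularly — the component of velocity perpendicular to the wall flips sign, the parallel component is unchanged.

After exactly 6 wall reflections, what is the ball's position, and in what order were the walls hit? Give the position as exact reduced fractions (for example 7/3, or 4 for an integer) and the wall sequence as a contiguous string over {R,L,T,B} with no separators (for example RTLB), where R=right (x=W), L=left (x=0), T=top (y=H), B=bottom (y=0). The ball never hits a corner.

Final position: (8,11)
Wall sequence: LBTBRT

1. t=1 → L at (0,3); v=(1,-3)
2. t=1 → B at (1,0); v=(1,3)
3. t=11/3 → T at (14/3,11); v=(1,-3)
4. t=11/3 → B at (25/3,0); v=(1,3)
5. t=5/3 → R at (10,5); v=(-1,3)
6. t=2 → T at (8,11); v=(-1,-3)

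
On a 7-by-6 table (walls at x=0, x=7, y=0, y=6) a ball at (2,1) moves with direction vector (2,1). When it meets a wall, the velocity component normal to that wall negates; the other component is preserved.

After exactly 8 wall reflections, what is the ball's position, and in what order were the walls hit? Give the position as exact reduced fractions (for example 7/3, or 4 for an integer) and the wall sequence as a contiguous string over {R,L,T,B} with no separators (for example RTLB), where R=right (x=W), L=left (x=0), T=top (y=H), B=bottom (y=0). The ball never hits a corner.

1. t=5/2 → R at (7,7/2); v=(-2,1)
2. t=5/2 → T at (2,6); v=(-2,-1)
3. t=1 → L at (0,5); v=(2,-1)
4. t=7/2 → R at (7,3/2); v=(-2,-1)
5. t=3/2 → B at (4,0); v=(-2,1)
6. t=2 → L at (0,2); v=(2,1)
7. t=7/2 → R at (7,11/2); v=(-2,1)
8. t=1/2 → T at (6,6); v=(-2,-1)

Final position: (6,6)
Wall sequence: RTLRBLRT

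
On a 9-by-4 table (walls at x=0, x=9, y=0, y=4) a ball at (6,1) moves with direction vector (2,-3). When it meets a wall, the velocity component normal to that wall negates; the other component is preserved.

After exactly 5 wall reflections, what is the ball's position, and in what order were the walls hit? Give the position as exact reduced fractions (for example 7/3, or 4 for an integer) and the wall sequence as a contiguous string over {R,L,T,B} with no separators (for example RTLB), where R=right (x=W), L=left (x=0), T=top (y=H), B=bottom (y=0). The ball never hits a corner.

Final position: (10/3,4)
Wall sequence: BRTBT

1. t=1/3 → B at (20/3,0); v=(2,3)
2. t=7/6 → R at (9,7/2); v=(-2,3)
3. t=1/6 → T at (26/3,4); v=(-2,-3)
4. t=4/3 → B at (6,0); v=(-2,3)
5. t=4/3 → T at (10/3,4); v=(-2,-3)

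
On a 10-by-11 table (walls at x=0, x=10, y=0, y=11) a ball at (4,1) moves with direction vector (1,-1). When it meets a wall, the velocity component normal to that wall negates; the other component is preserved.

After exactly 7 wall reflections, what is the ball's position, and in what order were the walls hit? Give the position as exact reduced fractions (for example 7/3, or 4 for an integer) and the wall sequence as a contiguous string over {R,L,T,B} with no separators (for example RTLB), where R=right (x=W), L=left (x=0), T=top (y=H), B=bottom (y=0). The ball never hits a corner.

1. t=1 → B at (5,0); v=(1,1)
2. t=5 → R at (10,5); v=(-1,1)
3. t=6 → T at (4,11); v=(-1,-1)
4. t=4 → L at (0,7); v=(1,-1)
5. t=7 → B at (7,0); v=(1,1)
6. t=3 → R at (10,3); v=(-1,1)
7. t=8 → T at (2,11); v=(-1,-1)

Final position: (2,11)
Wall sequence: BRTLBRT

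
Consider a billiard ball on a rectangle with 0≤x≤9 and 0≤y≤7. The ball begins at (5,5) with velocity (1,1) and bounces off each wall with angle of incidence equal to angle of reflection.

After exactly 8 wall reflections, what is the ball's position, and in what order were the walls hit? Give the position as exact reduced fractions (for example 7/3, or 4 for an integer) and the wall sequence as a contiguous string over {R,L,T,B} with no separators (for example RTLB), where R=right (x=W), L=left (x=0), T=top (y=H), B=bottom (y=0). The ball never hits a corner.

1. t=2 → T at (7,7); v=(1,-1)
2. t=2 → R at (9,5); v=(-1,-1)
3. t=5 → B at (4,0); v=(-1,1)
4. t=4 → L at (0,4); v=(1,1)
5. t=3 → T at (3,7); v=(1,-1)
6. t=6 → R at (9,1); v=(-1,-1)
7. t=1 → B at (8,0); v=(-1,1)
8. t=7 → T at (1,7); v=(-1,-1)

Final position: (1,7)
Wall sequence: TRBLTRBT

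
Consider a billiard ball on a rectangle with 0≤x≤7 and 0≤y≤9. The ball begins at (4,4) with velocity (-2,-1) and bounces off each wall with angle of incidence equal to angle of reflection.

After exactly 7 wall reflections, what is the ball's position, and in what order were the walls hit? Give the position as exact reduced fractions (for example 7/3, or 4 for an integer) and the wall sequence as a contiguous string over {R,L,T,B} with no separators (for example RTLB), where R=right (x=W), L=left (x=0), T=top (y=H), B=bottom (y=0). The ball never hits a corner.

Final position: (0,6)
Wall sequence: LBRLRTL

1. t=2 → L at (0,2); v=(2,-1)
2. t=2 → B at (4,0); v=(2,1)
3. t=3/2 → R at (7,3/2); v=(-2,1)
4. t=7/2 → L at (0,5); v=(2,1)
5. t=7/2 → R at (7,17/2); v=(-2,1)
6. t=1/2 → T at (6,9); v=(-2,-1)
7. t=3 → L at (0,6); v=(2,-1)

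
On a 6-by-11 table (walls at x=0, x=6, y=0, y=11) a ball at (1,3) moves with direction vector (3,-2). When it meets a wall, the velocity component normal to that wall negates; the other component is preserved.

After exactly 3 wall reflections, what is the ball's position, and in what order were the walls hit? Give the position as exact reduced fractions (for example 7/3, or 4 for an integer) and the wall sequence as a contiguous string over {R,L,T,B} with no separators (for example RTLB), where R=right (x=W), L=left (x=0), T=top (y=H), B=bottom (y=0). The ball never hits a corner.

Final position: (0,13/3)
Wall sequence: BRL

1. t=3/2 → B at (11/2,0); v=(3,2)
2. t=1/6 → R at (6,1/3); v=(-3,2)
3. t=2 → L at (0,13/3); v=(3,2)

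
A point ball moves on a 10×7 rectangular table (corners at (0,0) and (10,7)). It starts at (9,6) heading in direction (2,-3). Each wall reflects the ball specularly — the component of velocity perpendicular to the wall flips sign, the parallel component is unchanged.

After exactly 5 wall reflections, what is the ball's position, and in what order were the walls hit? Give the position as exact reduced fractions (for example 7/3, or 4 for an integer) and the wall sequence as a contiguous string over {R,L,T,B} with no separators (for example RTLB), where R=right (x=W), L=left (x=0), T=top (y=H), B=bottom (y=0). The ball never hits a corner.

Final position: (7/3,0)
Wall sequence: RBTLB

1. t=1/2 → R at (10,9/2); v=(-2,-3)
2. t=3/2 → B at (7,0); v=(-2,3)
3. t=7/3 → T at (7/3,7); v=(-2,-3)
4. t=7/6 → L at (0,7/2); v=(2,-3)
5. t=7/6 → B at (7/3,0); v=(2,3)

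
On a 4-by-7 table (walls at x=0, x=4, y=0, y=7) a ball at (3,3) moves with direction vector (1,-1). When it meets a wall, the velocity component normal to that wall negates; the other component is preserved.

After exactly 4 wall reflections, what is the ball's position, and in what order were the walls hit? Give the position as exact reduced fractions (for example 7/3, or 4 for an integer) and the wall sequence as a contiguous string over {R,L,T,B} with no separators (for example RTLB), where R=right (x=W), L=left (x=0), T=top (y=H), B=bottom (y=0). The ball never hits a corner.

Final position: (4,6)
Wall sequence: RBLR

1. t=1 → R at (4,2); v=(-1,-1)
2. t=2 → B at (2,0); v=(-1,1)
3. t=2 → L at (0,2); v=(1,1)
4. t=4 → R at (4,6); v=(-1,1)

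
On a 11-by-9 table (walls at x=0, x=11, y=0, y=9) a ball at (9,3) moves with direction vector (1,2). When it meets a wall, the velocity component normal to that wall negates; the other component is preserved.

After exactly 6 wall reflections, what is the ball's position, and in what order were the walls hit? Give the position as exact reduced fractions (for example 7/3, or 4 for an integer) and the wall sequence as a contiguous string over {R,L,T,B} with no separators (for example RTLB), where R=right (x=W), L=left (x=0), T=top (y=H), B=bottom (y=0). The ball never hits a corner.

Final position: (7/2,0)
Wall sequence: RTBTLB

1. t=2 → R at (11,7); v=(-1,2)
2. t=1 → T at (10,9); v=(-1,-2)
3. t=9/2 → B at (11/2,0); v=(-1,2)
4. t=9/2 → T at (1,9); v=(-1,-2)
5. t=1 → L at (0,7); v=(1,-2)
6. t=7/2 → B at (7/2,0); v=(1,2)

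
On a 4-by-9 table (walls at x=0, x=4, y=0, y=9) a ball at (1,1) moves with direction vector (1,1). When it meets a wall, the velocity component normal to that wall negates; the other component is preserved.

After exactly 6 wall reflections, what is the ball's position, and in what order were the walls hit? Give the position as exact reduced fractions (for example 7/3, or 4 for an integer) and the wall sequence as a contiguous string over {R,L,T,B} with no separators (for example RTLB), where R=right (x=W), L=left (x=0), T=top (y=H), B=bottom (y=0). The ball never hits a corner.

1. t=3 → R at (4,4); v=(-1,1)
2. t=4 → L at (0,8); v=(1,1)
3. t=1 → T at (1,9); v=(1,-1)
4. t=3 → R at (4,6); v=(-1,-1)
5. t=4 → L at (0,2); v=(1,-1)
6. t=2 → B at (2,0); v=(1,1)

Final position: (2,0)
Wall sequence: RLTRLB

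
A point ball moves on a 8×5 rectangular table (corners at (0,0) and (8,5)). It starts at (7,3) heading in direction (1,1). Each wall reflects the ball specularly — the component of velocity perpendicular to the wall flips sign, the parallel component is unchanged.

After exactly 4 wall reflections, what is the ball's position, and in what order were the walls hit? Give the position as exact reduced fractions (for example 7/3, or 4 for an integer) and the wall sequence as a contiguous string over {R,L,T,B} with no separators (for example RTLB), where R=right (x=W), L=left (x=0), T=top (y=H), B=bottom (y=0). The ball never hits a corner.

Final position: (0,2)
Wall sequence: RTBL

1. t=1 → R at (8,4); v=(-1,1)
2. t=1 → T at (7,5); v=(-1,-1)
3. t=5 → B at (2,0); v=(-1,1)
4. t=2 → L at (0,2); v=(1,1)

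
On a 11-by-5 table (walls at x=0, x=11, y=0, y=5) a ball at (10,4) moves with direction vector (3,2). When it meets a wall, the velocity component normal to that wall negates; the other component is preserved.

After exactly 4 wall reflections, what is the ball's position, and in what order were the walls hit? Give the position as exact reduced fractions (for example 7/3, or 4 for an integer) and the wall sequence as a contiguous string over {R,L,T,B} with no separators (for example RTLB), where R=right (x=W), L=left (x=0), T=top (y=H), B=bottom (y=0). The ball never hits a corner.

Final position: (0,2)
Wall sequence: RTBL

1. t=1/3 → R at (11,14/3); v=(-3,2)
2. t=1/6 → T at (21/2,5); v=(-3,-2)
3. t=5/2 → B at (3,0); v=(-3,2)
4. t=1 → L at (0,2); v=(3,2)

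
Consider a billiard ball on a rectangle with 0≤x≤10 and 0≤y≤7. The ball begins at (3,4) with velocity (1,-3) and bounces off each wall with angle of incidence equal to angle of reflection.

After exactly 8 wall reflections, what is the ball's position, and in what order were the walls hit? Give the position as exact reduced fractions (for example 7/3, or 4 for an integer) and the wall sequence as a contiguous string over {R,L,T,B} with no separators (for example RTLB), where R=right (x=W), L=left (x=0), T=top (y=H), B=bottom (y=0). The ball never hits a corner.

Final position: (5/3,0)
Wall sequence: BTBRTBTB

1. t=4/3 → B at (13/3,0); v=(1,3)
2. t=7/3 → T at (20/3,7); v=(1,-3)
3. t=7/3 → B at (9,0); v=(1,3)
4. t=1 → R at (10,3); v=(-1,3)
5. t=4/3 → T at (26/3,7); v=(-1,-3)
6. t=7/3 → B at (19/3,0); v=(-1,3)
7. t=7/3 → T at (4,7); v=(-1,-3)
8. t=7/3 → B at (5/3,0); v=(-1,3)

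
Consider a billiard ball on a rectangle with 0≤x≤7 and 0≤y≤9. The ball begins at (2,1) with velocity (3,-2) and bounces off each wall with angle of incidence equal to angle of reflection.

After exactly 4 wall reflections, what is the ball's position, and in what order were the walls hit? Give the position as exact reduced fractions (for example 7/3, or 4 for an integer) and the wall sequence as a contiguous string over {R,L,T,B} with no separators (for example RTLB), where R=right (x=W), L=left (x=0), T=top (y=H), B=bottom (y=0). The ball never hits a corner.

Final position: (3,9)
Wall sequence: BRLT

1. t=1/2 → B at (7/2,0); v=(3,2)
2. t=7/6 → R at (7,7/3); v=(-3,2)
3. t=7/3 → L at (0,7); v=(3,2)
4. t=1 → T at (3,9); v=(3,-2)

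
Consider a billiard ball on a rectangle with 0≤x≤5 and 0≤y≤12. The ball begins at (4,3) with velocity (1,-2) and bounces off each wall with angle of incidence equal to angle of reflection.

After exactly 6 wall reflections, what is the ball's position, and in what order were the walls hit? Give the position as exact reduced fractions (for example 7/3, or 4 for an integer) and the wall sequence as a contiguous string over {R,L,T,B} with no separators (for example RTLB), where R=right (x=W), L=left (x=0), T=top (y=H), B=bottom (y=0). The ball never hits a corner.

Final position: (5/2,0)
Wall sequence: RBLTRB

1. t=1 → R at (5,1); v=(-1,-2)
2. t=1/2 → B at (9/2,0); v=(-1,2)
3. t=9/2 → L at (0,9); v=(1,2)
4. t=3/2 → T at (3/2,12); v=(1,-2)
5. t=7/2 → R at (5,5); v=(-1,-2)
6. t=5/2 → B at (5/2,0); v=(-1,2)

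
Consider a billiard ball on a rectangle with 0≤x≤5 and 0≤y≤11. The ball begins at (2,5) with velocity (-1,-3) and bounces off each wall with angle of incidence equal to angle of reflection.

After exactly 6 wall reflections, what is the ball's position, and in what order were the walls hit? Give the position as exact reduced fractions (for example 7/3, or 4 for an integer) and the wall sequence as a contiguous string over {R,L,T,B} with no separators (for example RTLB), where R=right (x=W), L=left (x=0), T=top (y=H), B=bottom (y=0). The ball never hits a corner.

1. t=5/3 → B at (1/3,0); v=(-1,3)
2. t=1/3 → L at (0,1); v=(1,3)
3. t=10/3 → T at (10/3,11); v=(1,-3)
4. t=5/3 → R at (5,6); v=(-1,-3)
5. t=2 → B at (3,0); v=(-1,3)
6. t=3 → L at (0,9); v=(1,3)

Final position: (0,9)
Wall sequence: BLTRBL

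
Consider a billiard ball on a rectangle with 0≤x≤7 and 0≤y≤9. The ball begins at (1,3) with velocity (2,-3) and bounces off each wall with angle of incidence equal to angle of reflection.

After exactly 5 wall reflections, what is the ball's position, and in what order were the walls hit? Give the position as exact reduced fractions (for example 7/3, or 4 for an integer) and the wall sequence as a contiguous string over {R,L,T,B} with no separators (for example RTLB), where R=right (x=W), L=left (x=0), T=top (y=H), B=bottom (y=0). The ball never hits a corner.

Final position: (1,0)
Wall sequence: BRTLB

1. t=1 → B at (3,0); v=(2,3)
2. t=2 → R at (7,6); v=(-2,3)
3. t=1 → T at (5,9); v=(-2,-3)
4. t=5/2 → L at (0,3/2); v=(2,-3)
5. t=1/2 → B at (1,0); v=(2,3)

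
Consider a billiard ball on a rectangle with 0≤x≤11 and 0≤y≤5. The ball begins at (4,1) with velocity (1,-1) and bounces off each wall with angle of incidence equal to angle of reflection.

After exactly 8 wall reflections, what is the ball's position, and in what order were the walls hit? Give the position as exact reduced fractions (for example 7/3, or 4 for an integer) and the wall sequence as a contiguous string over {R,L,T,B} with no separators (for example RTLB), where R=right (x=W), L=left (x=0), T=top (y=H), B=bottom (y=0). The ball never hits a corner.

1. t=1 → B at (5,0); v=(1,1)
2. t=5 → T at (10,5); v=(1,-1)
3. t=1 → R at (11,4); v=(-1,-1)
4. t=4 → B at (7,0); v=(-1,1)
5. t=5 → T at (2,5); v=(-1,-1)
6. t=2 → L at (0,3); v=(1,-1)
7. t=3 → B at (3,0); v=(1,1)
8. t=5 → T at (8,5); v=(1,-1)

Final position: (8,5)
Wall sequence: BTRBTLBT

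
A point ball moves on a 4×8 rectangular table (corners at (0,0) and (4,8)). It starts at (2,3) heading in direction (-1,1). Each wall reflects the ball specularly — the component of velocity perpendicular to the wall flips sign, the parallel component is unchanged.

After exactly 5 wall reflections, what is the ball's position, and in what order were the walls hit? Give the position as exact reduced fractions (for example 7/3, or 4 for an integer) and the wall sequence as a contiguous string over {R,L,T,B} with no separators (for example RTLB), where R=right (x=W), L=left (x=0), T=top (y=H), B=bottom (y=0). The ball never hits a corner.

Final position: (3,0)
Wall sequence: LTRLB

1. t=2 → L at (0,5); v=(1,1)
2. t=3 → T at (3,8); v=(1,-1)
3. t=1 → R at (4,7); v=(-1,-1)
4. t=4 → L at (0,3); v=(1,-1)
5. t=3 → B at (3,0); v=(1,1)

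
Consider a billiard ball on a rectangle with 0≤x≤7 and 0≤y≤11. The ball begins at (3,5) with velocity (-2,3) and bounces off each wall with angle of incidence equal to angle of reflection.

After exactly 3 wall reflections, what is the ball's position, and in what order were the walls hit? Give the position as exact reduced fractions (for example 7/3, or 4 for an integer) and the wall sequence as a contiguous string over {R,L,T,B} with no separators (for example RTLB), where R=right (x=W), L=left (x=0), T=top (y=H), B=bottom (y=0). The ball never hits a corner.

1. t=3/2 → L at (0,19/2); v=(2,3)
2. t=1/2 → T at (1,11); v=(2,-3)
3. t=3 → R at (7,2); v=(-2,-3)

Final position: (7,2)
Wall sequence: LTR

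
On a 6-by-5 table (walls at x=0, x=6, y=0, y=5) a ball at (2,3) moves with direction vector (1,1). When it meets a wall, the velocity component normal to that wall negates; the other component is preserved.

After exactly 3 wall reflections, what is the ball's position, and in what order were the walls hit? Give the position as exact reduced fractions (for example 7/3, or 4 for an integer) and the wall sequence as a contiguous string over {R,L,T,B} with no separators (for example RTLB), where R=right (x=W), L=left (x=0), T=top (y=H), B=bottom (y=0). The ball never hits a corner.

1. t=2 → T at (4,5); v=(1,-1)
2. t=2 → R at (6,3); v=(-1,-1)
3. t=3 → B at (3,0); v=(-1,1)

Final position: (3,0)
Wall sequence: TRB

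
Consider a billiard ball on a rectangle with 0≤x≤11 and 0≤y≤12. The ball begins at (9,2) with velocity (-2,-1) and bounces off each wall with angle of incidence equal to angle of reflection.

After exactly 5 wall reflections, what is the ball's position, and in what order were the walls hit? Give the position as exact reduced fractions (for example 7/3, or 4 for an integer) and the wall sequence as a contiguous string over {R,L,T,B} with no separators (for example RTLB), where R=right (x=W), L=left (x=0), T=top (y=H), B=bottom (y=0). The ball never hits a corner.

Final position: (0,21/2)
Wall sequence: BLRTL

1. t=2 → B at (5,0); v=(-2,1)
2. t=5/2 → L at (0,5/2); v=(2,1)
3. t=11/2 → R at (11,8); v=(-2,1)
4. t=4 → T at (3,12); v=(-2,-1)
5. t=3/2 → L at (0,21/2); v=(2,-1)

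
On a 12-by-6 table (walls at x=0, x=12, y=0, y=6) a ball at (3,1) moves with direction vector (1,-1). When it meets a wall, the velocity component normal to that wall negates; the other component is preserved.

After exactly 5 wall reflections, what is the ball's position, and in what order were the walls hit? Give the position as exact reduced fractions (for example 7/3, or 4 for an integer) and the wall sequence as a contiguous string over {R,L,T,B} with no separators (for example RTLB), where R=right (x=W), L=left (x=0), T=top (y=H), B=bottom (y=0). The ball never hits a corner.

Final position: (2,6)
Wall sequence: BTRBT

1. t=1 → B at (4,0); v=(1,1)
2. t=6 → T at (10,6); v=(1,-1)
3. t=2 → R at (12,4); v=(-1,-1)
4. t=4 → B at (8,0); v=(-1,1)
5. t=6 → T at (2,6); v=(-1,-1)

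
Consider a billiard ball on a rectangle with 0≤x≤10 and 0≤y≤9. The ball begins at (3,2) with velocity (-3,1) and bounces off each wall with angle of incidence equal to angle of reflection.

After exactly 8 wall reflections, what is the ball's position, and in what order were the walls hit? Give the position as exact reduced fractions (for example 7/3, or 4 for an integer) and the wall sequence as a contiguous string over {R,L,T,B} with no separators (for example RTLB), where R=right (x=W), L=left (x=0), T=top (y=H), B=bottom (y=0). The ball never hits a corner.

1. t=1 → L at (0,3); v=(3,1)
2. t=10/3 → R at (10,19/3); v=(-3,1)
3. t=8/3 → T at (2,9); v=(-3,-1)
4. t=2/3 → L at (0,25/3); v=(3,-1)
5. t=10/3 → R at (10,5); v=(-3,-1)
6. t=10/3 → L at (0,5/3); v=(3,-1)
7. t=5/3 → B at (5,0); v=(3,1)
8. t=5/3 → R at (10,5/3); v=(-3,1)

Final position: (10,5/3)
Wall sequence: LRTLRLBR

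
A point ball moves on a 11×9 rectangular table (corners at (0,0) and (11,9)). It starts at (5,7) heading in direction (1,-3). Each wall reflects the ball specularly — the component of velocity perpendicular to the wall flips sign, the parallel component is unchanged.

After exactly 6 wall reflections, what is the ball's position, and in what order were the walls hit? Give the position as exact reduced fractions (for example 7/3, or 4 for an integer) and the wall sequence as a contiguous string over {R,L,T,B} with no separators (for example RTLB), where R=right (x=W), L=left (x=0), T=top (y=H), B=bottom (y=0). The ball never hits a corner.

1. t=7/3 → B at (22/3,0); v=(1,3)
2. t=3 → T at (31/3,9); v=(1,-3)
3. t=2/3 → R at (11,7); v=(-1,-3)
4. t=7/3 → B at (26/3,0); v=(-1,3)
5. t=3 → T at (17/3,9); v=(-1,-3)
6. t=3 → B at (8/3,0); v=(-1,3)

Final position: (8/3,0)
Wall sequence: BTRBTB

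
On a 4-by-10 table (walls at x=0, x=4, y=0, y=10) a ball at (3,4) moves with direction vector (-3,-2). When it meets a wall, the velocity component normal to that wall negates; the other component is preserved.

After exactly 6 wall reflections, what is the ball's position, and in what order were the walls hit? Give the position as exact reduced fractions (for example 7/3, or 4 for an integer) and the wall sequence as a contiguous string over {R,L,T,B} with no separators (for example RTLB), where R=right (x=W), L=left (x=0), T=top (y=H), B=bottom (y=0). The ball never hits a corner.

1. t=1 → L at (0,2); v=(3,-2)
2. t=1 → B at (3,0); v=(3,2)
3. t=1/3 → R at (4,2/3); v=(-3,2)
4. t=4/3 → L at (0,10/3); v=(3,2)
5. t=4/3 → R at (4,6); v=(-3,2)
6. t=4/3 → L at (0,26/3); v=(3,2)

Final position: (0,26/3)
Wall sequence: LBRLRL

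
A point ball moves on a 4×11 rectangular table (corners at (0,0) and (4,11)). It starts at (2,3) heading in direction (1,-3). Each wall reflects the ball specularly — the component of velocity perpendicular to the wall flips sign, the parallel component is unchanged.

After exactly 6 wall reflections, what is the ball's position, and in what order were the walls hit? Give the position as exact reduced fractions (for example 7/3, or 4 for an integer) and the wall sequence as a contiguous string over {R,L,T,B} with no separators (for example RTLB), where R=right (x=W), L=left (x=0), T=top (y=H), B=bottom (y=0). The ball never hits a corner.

Final position: (4,5)
Wall sequence: BRTLBR

1. t=1 → B at (3,0); v=(1,3)
2. t=1 → R at (4,3); v=(-1,3)
3. t=8/3 → T at (4/3,11); v=(-1,-3)
4. t=4/3 → L at (0,7); v=(1,-3)
5. t=7/3 → B at (7/3,0); v=(1,3)
6. t=5/3 → R at (4,5); v=(-1,3)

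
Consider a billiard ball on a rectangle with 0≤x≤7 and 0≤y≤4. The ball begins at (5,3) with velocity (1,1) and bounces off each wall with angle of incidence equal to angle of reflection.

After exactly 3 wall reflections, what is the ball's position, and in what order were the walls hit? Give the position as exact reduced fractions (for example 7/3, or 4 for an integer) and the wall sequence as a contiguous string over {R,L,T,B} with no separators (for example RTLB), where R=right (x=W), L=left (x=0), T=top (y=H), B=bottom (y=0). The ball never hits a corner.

1. t=1 → T at (6,4); v=(1,-1)
2. t=1 → R at (7,3); v=(-1,-1)
3. t=3 → B at (4,0); v=(-1,1)

Final position: (4,0)
Wall sequence: TRB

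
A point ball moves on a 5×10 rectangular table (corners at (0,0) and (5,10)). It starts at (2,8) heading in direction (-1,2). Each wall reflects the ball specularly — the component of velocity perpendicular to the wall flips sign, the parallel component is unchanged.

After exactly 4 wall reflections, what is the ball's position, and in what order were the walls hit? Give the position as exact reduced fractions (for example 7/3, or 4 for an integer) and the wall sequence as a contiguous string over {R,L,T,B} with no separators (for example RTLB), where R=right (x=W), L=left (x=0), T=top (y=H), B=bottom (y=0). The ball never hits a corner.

Final position: (5,2)
Wall sequence: TLBR

1. t=1 → T at (1,10); v=(-1,-2)
2. t=1 → L at (0,8); v=(1,-2)
3. t=4 → B at (4,0); v=(1,2)
4. t=1 → R at (5,2); v=(-1,2)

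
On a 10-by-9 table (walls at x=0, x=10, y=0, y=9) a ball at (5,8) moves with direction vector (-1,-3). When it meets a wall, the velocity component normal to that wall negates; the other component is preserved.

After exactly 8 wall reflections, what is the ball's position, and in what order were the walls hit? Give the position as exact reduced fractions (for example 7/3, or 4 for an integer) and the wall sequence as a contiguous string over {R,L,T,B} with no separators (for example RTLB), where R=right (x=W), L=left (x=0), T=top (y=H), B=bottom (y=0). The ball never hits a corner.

1. t=8/3 → B at (7/3,0); v=(-1,3)
2. t=7/3 → L at (0,7); v=(1,3)
3. t=2/3 → T at (2/3,9); v=(1,-3)
4. t=3 → B at (11/3,0); v=(1,3)
5. t=3 → T at (20/3,9); v=(1,-3)
6. t=3 → B at (29/3,0); v=(1,3)
7. t=1/3 → R at (10,1); v=(-1,3)
8. t=8/3 → T at (22/3,9); v=(-1,-3)

Final position: (22/3,9)
Wall sequence: BLTBTBRT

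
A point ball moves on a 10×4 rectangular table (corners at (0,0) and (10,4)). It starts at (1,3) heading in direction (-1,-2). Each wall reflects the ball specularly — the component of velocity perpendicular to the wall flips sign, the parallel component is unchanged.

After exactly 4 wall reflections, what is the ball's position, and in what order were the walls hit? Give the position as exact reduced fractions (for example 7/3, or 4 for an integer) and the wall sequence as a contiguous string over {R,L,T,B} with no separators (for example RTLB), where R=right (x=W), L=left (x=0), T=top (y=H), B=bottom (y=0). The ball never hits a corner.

Final position: (9/2,0)
Wall sequence: LBTB

1. t=1 → L at (0,1); v=(1,-2)
2. t=1/2 → B at (1/2,0); v=(1,2)
3. t=2 → T at (5/2,4); v=(1,-2)
4. t=2 → B at (9/2,0); v=(1,2)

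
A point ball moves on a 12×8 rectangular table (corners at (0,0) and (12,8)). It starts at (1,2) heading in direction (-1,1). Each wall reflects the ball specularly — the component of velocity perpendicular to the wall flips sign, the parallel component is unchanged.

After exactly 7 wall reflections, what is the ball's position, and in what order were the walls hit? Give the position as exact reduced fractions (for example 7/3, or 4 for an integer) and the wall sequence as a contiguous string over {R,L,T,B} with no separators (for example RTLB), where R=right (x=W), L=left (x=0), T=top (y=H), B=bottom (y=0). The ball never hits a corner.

1. t=1 → L at (0,3); v=(1,1)
2. t=5 → T at (5,8); v=(1,-1)
3. t=7 → R at (12,1); v=(-1,-1)
4. t=1 → B at (11,0); v=(-1,1)
5. t=8 → T at (3,8); v=(-1,-1)
6. t=3 → L at (0,5); v=(1,-1)
7. t=5 → B at (5,0); v=(1,1)

Final position: (5,0)
Wall sequence: LTRBTLB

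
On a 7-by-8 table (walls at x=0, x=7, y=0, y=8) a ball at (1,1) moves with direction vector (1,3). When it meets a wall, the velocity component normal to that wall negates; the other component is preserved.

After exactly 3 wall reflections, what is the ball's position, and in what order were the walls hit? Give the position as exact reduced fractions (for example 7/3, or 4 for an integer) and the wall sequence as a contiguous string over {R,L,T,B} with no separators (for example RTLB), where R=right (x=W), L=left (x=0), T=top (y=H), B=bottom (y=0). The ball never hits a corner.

1. t=7/3 → T at (10/3,8); v=(1,-3)
2. t=8/3 → B at (6,0); v=(1,3)
3. t=1 → R at (7,3); v=(-1,3)

Final position: (7,3)
Wall sequence: TBR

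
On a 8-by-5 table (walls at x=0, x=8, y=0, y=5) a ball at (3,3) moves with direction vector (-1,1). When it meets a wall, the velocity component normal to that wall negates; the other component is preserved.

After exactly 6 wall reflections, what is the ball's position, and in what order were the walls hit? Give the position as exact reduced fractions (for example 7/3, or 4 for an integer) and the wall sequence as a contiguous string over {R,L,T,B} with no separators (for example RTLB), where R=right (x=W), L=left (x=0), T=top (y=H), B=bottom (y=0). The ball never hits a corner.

Final position: (2,0)
Wall sequence: TLBRTB

1. t=2 → T at (1,5); v=(-1,-1)
2. t=1 → L at (0,4); v=(1,-1)
3. t=4 → B at (4,0); v=(1,1)
4. t=4 → R at (8,4); v=(-1,1)
5. t=1 → T at (7,5); v=(-1,-1)
6. t=5 → B at (2,0); v=(-1,1)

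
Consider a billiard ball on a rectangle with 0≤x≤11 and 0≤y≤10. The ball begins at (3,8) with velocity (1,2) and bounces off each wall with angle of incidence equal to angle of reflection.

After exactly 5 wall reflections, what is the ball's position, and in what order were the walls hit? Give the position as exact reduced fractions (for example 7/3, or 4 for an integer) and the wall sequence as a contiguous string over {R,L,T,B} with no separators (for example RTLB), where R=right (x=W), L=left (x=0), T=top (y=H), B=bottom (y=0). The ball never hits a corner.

1. t=1 → T at (4,10); v=(1,-2)
2. t=5 → B at (9,0); v=(1,2)
3. t=2 → R at (11,4); v=(-1,2)
4. t=3 → T at (8,10); v=(-1,-2)
5. t=5 → B at (3,0); v=(-1,2)

Final position: (3,0)
Wall sequence: TBRTB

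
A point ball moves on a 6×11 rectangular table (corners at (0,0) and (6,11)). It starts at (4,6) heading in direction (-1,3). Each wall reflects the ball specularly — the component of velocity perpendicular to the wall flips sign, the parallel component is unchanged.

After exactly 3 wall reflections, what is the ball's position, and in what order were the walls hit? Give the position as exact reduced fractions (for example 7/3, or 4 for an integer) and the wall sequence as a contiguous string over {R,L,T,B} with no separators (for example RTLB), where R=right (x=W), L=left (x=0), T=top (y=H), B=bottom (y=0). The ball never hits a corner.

1. t=5/3 → T at (7/3,11); v=(-1,-3)
2. t=7/3 → L at (0,4); v=(1,-3)
3. t=4/3 → B at (4/3,0); v=(1,3)

Final position: (4/3,0)
Wall sequence: TLB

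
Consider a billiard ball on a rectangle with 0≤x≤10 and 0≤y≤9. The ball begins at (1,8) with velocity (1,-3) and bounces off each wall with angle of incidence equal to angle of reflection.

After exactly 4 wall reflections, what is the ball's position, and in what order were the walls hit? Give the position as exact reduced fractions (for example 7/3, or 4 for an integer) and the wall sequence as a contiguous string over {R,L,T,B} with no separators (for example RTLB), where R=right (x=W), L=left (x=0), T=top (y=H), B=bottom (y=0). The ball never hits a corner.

Final position: (10,1)
Wall sequence: BTBR

1. t=8/3 → B at (11/3,0); v=(1,3)
2. t=3 → T at (20/3,9); v=(1,-3)
3. t=3 → B at (29/3,0); v=(1,3)
4. t=1/3 → R at (10,1); v=(-1,3)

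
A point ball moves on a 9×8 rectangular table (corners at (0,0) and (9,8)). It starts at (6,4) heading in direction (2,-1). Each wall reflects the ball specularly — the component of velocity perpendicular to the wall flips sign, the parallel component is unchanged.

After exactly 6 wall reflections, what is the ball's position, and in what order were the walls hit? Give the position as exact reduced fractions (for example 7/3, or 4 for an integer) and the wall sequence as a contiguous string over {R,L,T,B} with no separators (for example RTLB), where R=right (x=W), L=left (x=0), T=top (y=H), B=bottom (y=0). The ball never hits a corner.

Final position: (0,5)
Wall sequence: RBLRTL

1. t=3/2 → R at (9,5/2); v=(-2,-1)
2. t=5/2 → B at (4,0); v=(-2,1)
3. t=2 → L at (0,2); v=(2,1)
4. t=9/2 → R at (9,13/2); v=(-2,1)
5. t=3/2 → T at (6,8); v=(-2,-1)
6. t=3 → L at (0,5); v=(2,-1)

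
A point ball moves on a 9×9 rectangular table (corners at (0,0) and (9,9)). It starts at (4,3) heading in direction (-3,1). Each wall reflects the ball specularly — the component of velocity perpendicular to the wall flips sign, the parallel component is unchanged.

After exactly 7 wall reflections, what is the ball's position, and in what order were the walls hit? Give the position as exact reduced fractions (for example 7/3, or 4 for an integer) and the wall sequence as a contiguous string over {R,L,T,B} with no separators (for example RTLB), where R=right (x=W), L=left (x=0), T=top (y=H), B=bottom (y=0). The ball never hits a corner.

1. t=4/3 → L at (0,13/3); v=(3,1)
2. t=3 → R at (9,22/3); v=(-3,1)
3. t=5/3 → T at (4,9); v=(-3,-1)
4. t=4/3 → L at (0,23/3); v=(3,-1)
5. t=3 → R at (9,14/3); v=(-3,-1)
6. t=3 → L at (0,5/3); v=(3,-1)
7. t=5/3 → B at (5,0); v=(3,1)

Final position: (5,0)
Wall sequence: LRTLRLB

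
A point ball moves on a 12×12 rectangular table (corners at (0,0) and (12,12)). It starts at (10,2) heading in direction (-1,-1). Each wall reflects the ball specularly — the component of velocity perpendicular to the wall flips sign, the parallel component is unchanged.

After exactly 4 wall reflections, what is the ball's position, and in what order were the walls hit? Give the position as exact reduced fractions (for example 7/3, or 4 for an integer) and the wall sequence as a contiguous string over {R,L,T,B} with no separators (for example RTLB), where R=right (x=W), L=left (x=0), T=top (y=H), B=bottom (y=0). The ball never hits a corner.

Final position: (12,4)
Wall sequence: BLTR

1. t=2 → B at (8,0); v=(-1,1)
2. t=8 → L at (0,8); v=(1,1)
3. t=4 → T at (4,12); v=(1,-1)
4. t=8 → R at (12,4); v=(-1,-1)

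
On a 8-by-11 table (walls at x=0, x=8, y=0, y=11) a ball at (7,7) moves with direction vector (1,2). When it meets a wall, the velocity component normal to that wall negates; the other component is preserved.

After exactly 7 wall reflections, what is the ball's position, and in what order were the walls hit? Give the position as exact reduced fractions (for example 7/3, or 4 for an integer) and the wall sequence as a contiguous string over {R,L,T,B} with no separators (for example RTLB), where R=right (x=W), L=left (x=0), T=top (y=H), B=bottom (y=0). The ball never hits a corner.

1. t=1 → R at (8,9); v=(-1,2)
2. t=1 → T at (7,11); v=(-1,-2)
3. t=11/2 → B at (3/2,0); v=(-1,2)
4. t=3/2 → L at (0,3); v=(1,2)
5. t=4 → T at (4,11); v=(1,-2)
6. t=4 → R at (8,3); v=(-1,-2)
7. t=3/2 → B at (13/2,0); v=(-1,2)

Final position: (13/2,0)
Wall sequence: RTBLTRB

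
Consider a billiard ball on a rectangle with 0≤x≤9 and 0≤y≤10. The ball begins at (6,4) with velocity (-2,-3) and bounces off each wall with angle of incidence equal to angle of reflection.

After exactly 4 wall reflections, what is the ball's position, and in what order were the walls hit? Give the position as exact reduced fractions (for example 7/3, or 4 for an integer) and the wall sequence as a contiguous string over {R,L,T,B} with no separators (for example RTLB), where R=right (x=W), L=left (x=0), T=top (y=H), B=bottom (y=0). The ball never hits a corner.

Final position: (9,3/2)
Wall sequence: BLTR

1. t=4/3 → B at (10/3,0); v=(-2,3)
2. t=5/3 → L at (0,5); v=(2,3)
3. t=5/3 → T at (10/3,10); v=(2,-3)
4. t=17/6 → R at (9,3/2); v=(-2,-3)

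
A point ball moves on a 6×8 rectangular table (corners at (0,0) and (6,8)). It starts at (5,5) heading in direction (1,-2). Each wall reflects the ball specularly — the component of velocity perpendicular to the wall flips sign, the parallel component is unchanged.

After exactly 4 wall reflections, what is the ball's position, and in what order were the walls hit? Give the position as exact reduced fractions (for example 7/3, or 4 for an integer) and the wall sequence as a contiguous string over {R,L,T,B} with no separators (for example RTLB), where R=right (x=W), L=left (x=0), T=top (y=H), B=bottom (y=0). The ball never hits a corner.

1. t=1 → R at (6,3); v=(-1,-2)
2. t=3/2 → B at (9/2,0); v=(-1,2)
3. t=4 → T at (1/2,8); v=(-1,-2)
4. t=1/2 → L at (0,7); v=(1,-2)

Final position: (0,7)
Wall sequence: RBTL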